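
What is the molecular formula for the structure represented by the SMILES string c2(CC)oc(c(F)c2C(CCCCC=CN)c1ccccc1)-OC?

C20H26FNO2

Heavy atoms from the SMILES: 20 C, 1 F, 1 N, 2 O.
Implicit hydrogens by atom environment:
  5 × C: 2 H each → 10
  5 × C (aromatic): 1 H each → 5
  5 × C (aromatic): no H
  3 × C: 1 H each → 3
  2 × C: 3 H each → 6
  1 × F: no H
  1 × N: 2 H
  1 × O (aromatic): no H
  1 × O: no H
  Total hydrogens = 26.
Molecular formula: C20H26FNO2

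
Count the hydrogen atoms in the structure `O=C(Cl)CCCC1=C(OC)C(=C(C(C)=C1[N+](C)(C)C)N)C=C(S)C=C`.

28

Hydrogens are implicit in SMILES; fill each atom to its normal valence:
  6 × C (aromatic): no H
  5 × C: 3 H each → 15
  4 × C: 2 H each → 8
  2 × C: 1 H each → 2
  2 × C: no H
  2 × O: no H
  1 × Cl: no H
  1 × N: 2 H
  1 × N (charge +1): no H
  1 × S: 1 H
  Total hydrogens = 28.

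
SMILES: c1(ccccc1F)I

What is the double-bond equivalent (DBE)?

4

Molecular formula from the SMILES: C6H4FI.
DoU = (2C + 2 + N − H − X)/2 = (2·6 + 2 + 0 − 4 − 2)/2 = 8/2 = 4.
(Structurally: 1 ring(s) + 3 π bond(s) = 4.)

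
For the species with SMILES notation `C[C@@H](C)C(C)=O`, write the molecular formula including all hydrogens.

Heavy atoms from the SMILES: 5 C, 1 O.
Implicit hydrogens by atom environment:
  3 × C: 3 H each → 9
  1 × C: 1 H
  1 × C: no H
  1 × O: no H
  Total hydrogens = 10.
Molecular formula: C5H10O

C5H10O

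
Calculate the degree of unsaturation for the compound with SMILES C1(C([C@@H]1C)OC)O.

1

Molecular formula from the SMILES: C5H10O2.
DoU = (2C + 2 + N − H − X)/2 = (2·5 + 2 + 0 − 10 − 0)/2 = 2/2 = 1.
(Structurally: 1 ring(s) + 0 π bond(s) = 1.)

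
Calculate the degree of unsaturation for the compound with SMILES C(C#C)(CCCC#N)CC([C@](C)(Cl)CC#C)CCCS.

6

Molecular formula from the SMILES: C17H24ClNS.
DoU = (2C + 2 + N − H − X)/2 = (2·17 + 2 + 1 − 24 − 1)/2 = 12/2 = 6.
(Structurally: 0 ring(s) + 6 π bond(s) = 6.)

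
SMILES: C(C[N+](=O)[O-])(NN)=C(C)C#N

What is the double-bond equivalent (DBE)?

Molecular formula from the SMILES: C5H8N4O2.
DoU = (2C + 2 + N − H − X)/2 = (2·5 + 2 + 4 − 8 − 0)/2 = 8/2 = 4.
(Structurally: 0 ring(s) + 4 π bond(s) = 4.)

4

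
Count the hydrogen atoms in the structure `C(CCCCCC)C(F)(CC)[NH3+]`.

Hydrogens are implicit in SMILES; fill each atom to its normal valence:
  7 × C: 2 H each → 14
  2 × C: 3 H each → 6
  1 × C: no H
  1 × F: no H
  1 × N (charge +1): 3 H
  Total hydrogens = 23.

23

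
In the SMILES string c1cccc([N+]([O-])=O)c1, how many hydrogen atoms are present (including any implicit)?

5

Hydrogens are implicit in SMILES; fill each atom to its normal valence:
  5 × C (aromatic): 1 H each → 5
  1 × C (aromatic): no H
  1 × N (charge +1): no H
  1 × O: no H
  1 × O (charge -1): no H
  Total hydrogens = 5.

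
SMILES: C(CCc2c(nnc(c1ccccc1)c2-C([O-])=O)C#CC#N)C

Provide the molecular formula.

Heavy atoms from the SMILES: 18 C, 3 N, 2 O.
Implicit hydrogens by atom environment:
  5 × C (aromatic): 1 H each → 5
  5 × C (aromatic): no H
  4 × C: no H
  3 × C: 2 H each → 6
  2 × N (aromatic): no H
  1 × C: 3 H
  1 × N: no H
  1 × O: no H
  1 × O (charge -1): no H
  Total hydrogens = 14.
Net charge -1.
Molecular formula: C18H14N3O2-

C18H14N3O2-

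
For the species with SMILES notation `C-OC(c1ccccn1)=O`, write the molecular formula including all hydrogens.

C7H7NO2

Heavy atoms from the SMILES: 7 C, 1 N, 2 O.
Implicit hydrogens by atom environment:
  4 × C (aromatic): 1 H each → 4
  2 × O: no H
  1 × C: 3 H
  1 × C (aromatic): no H
  1 × C: no H
  1 × N (aromatic): no H
  Total hydrogens = 7.
Molecular formula: C7H7NO2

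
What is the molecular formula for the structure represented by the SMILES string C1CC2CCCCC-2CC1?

Heavy atoms from the SMILES: 10 C.
Implicit hydrogens by atom environment:
  8 × C: 2 H each → 16
  2 × C: 1 H each → 2
  Total hydrogens = 18.
Molecular formula: C10H18

C10H18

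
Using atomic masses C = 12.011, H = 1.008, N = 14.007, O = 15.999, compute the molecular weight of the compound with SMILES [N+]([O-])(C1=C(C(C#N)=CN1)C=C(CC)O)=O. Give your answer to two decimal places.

Molecular formula: C9H9N3O3.
M = 9×12.011 + 9×1.008 + 3×14.007 + 3×15.999 = 207.19 g/mol.

207.19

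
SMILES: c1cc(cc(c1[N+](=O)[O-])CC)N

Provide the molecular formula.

Heavy atoms from the SMILES: 8 C, 2 N, 2 O.
Implicit hydrogens by atom environment:
  3 × C (aromatic): 1 H each → 3
  3 × C (aromatic): no H
  1 × C: 3 H
  1 × C: 2 H
  1 × N: 2 H
  1 × N (charge +1): no H
  1 × O: no H
  1 × O (charge -1): no H
  Total hydrogens = 10.
Molecular formula: C8H10N2O2

C8H10N2O2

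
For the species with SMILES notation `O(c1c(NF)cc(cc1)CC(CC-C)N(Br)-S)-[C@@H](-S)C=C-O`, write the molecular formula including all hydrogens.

C14H20BrFN2O2S2

Heavy atoms from the SMILES: 1 Br, 14 C, 1 F, 2 N, 2 O, 2 S.
Implicit hydrogens by atom environment:
  4 × C: 1 H each → 4
  3 × C: 2 H each → 6
  3 × C (aromatic): 1 H each → 3
  3 × C (aromatic): no H
  2 × S: 1 H each → 2
  1 × Br: no H
  1 × C: 3 H
  1 × F: no H
  1 × N: 1 H
  1 × N: no H
  1 × O: 1 H
  1 × O: no H
  Total hydrogens = 20.
Molecular formula: C14H20BrFN2O2S2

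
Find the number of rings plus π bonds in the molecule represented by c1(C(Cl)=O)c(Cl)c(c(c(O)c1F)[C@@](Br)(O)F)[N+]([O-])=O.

Molecular formula from the SMILES: C8H2BrCl2F2NO5.
DoU = (2C + 2 + N − H − X)/2 = (2·8 + 2 + 1 − 2 − 5)/2 = 12/2 = 6.
(Structurally: 1 ring(s) + 5 π bond(s) = 6.)

6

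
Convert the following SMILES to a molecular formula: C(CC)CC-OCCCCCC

C11H24O

Heavy atoms from the SMILES: 11 C, 1 O.
Implicit hydrogens by atom environment:
  9 × C: 2 H each → 18
  2 × C: 3 H each → 6
  1 × O: no H
  Total hydrogens = 24.
Molecular formula: C11H24O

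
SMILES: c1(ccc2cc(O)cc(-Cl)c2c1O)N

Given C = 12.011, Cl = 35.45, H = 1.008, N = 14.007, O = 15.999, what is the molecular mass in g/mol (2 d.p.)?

Molecular formula: C10H8ClNO2.
M = 10×12.011 + 1×35.45 + 8×1.008 + 1×14.007 + 2×15.999 = 209.63 g/mol.

209.63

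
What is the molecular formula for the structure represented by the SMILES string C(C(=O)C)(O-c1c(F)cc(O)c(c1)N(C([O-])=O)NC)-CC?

Heavy atoms from the SMILES: 13 C, 1 F, 2 N, 5 O.
Implicit hydrogens by atom environment:
  4 × C (aromatic): no H
  3 × C: 3 H each → 9
  3 × O: no H
  2 × C (aromatic): 1 H each → 2
  2 × C: no H
  1 × C: 2 H
  1 × C: 1 H
  1 × F: no H
  1 × N: 1 H
  1 × N: no H
  1 × O: 1 H
  1 × O (charge -1): no H
  Total hydrogens = 16.
Net charge -1.
Molecular formula: C13H16FN2O5-

C13H16FN2O5-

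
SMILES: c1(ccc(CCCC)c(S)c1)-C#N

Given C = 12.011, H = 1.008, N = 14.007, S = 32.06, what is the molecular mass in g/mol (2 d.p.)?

191.29

Molecular formula: C11H13NS.
M = 11×12.011 + 13×1.008 + 1×14.007 + 1×32.06 = 191.29 g/mol.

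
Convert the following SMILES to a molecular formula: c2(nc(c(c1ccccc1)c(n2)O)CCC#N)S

Heavy atoms from the SMILES: 13 C, 3 N, 1 O, 1 S.
Implicit hydrogens by atom environment:
  5 × C (aromatic): 1 H each → 5
  5 × C (aromatic): no H
  2 × C: 2 H each → 4
  2 × N (aromatic): no H
  1 × C: no H
  1 × N: no H
  1 × O: 1 H
  1 × S: 1 H
  Total hydrogens = 11.
Molecular formula: C13H11N3OS

C13H11N3OS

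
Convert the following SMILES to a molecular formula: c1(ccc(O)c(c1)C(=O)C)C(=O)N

C9H9NO3

Heavy atoms from the SMILES: 9 C, 1 N, 3 O.
Implicit hydrogens by atom environment:
  3 × C (aromatic): 1 H each → 3
  3 × C (aromatic): no H
  2 × C: no H
  2 × O: no H
  1 × C: 3 H
  1 × N: 2 H
  1 × O: 1 H
  Total hydrogens = 9.
Molecular formula: C9H9NO3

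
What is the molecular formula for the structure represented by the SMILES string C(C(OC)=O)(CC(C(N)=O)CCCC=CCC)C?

C14H25NO3

Heavy atoms from the SMILES: 14 C, 1 N, 3 O.
Implicit hydrogens by atom environment:
  5 × C: 2 H each → 10
  4 × C: 1 H each → 4
  3 × C: 3 H each → 9
  3 × O: no H
  2 × C: no H
  1 × N: 2 H
  Total hydrogens = 25.
Molecular formula: C14H25NO3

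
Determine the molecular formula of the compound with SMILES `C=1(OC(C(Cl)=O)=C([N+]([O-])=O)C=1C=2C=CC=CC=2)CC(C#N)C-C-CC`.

C18H17ClN2O4

Heavy atoms from the SMILES: 18 C, 1 Cl, 2 N, 4 O.
Implicit hydrogens by atom environment:
  5 × C (aromatic): 1 H each → 5
  5 × C (aromatic): no H
  4 × C: 2 H each → 8
  2 × C: no H
  2 × O: no H
  1 × C: 3 H
  1 × C: 1 H
  1 × Cl: no H
  1 × N (charge +1): no H
  1 × N: no H
  1 × O (aromatic): no H
  1 × O (charge -1): no H
  Total hydrogens = 17.
Molecular formula: C18H17ClN2O4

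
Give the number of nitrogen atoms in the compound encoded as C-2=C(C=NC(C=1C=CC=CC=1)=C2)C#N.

2

The symbol for nitrogen appears 2 times in the SMILES.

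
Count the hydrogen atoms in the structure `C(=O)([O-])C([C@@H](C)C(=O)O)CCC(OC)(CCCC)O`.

23

Hydrogens are implicit in SMILES; fill each atom to its normal valence:
  5 × C: 2 H each → 10
  3 × C: 3 H each → 9
  3 × C: no H
  3 × O: no H
  2 × C: 1 H each → 2
  2 × O: 1 H each → 2
  1 × O (charge -1): no H
  Total hydrogens = 23.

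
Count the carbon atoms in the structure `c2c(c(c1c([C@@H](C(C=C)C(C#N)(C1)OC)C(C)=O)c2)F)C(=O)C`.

The symbol for carbon appears 18 times in the SMILES. Lowercase c denotes aromatic carbon and counts toward C.

18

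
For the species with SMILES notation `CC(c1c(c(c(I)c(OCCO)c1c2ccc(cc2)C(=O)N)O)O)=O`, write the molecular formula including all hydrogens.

Heavy atoms from the SMILES: 17 C, 1 I, 1 N, 6 O.
Implicit hydrogens by atom environment:
  8 × C (aromatic): no H
  4 × C (aromatic): 1 H each → 4
  3 × O: 1 H each → 3
  3 × O: no H
  2 × C: 2 H each → 4
  2 × C: no H
  1 × C: 3 H
  1 × I: no H
  1 × N: 2 H
  Total hydrogens = 16.
Molecular formula: C17H16INO6

C17H16INO6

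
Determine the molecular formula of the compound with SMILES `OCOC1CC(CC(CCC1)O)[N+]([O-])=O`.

Heavy atoms from the SMILES: 9 C, 1 N, 5 O.
Implicit hydrogens by atom environment:
  6 × C: 2 H each → 12
  3 × C: 1 H each → 3
  2 × O: 1 H each → 2
  2 × O: no H
  1 × N (charge +1): no H
  1 × O (charge -1): no H
  Total hydrogens = 17.
Molecular formula: C9H17NO5

C9H17NO5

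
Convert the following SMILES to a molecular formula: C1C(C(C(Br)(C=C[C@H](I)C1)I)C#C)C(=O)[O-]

C11H10BrI2O2-

Heavy atoms from the SMILES: 1 Br, 11 C, 2 I, 2 O.
Implicit hydrogens by atom environment:
  6 × C: 1 H each → 6
  3 × C: no H
  2 × C: 2 H each → 4
  2 × I: no H
  1 × Br: no H
  1 × O: no H
  1 × O (charge -1): no H
  Total hydrogens = 10.
Net charge -1.
Molecular formula: C11H10BrI2O2-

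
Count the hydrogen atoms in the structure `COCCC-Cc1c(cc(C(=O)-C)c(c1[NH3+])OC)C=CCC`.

28

Hydrogens are implicit in SMILES; fill each atom to its normal valence:
  5 × C: 2 H each → 10
  5 × C (aromatic): no H
  4 × C: 3 H each → 12
  3 × O: no H
  2 × C: 1 H each → 2
  1 × C (aromatic): 1 H
  1 × C: no H
  1 × N (charge +1): 3 H
  Total hydrogens = 28.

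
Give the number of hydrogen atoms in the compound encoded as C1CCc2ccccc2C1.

12

Hydrogens are implicit in SMILES; fill each atom to its normal valence:
  4 × C: 2 H each → 8
  4 × C (aromatic): 1 H each → 4
  2 × C (aromatic): no H
  Total hydrogens = 12.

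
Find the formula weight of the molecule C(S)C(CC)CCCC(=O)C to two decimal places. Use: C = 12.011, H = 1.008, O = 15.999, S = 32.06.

Molecular formula: C9H18OS.
M = 9×12.011 + 18×1.008 + 1×15.999 + 1×32.06 = 174.30 g/mol.

174.30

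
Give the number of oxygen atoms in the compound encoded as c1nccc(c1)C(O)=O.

2

The symbol for oxygen appears 2 times in the SMILES.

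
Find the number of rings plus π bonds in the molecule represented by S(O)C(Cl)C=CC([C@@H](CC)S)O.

1

Molecular formula from the SMILES: C7H13ClO2S2.
DoU = (2C + 2 + N − H − X)/2 = (2·7 + 2 + 0 − 13 − 1)/2 = 2/2 = 1.
(Structurally: 0 ring(s) + 1 π bond(s) = 1.)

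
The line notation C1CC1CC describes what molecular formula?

Heavy atoms from the SMILES: 5 C.
Implicit hydrogens by atom environment:
  3 × C: 2 H each → 6
  1 × C: 3 H
  1 × C: 1 H
  Total hydrogens = 10.
Molecular formula: C5H10

C5H10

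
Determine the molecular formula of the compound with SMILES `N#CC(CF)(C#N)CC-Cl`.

C6H6ClFN2

Heavy atoms from the SMILES: 6 C, 1 Cl, 1 F, 2 N.
Implicit hydrogens by atom environment:
  3 × C: 2 H each → 6
  3 × C: no H
  2 × N: no H
  1 × Cl: no H
  1 × F: no H
  Total hydrogens = 6.
Molecular formula: C6H6ClFN2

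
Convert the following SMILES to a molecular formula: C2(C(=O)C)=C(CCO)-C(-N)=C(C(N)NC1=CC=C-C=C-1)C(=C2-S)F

Heavy atoms from the SMILES: 17 C, 1 F, 3 N, 2 O, 1 S.
Implicit hydrogens by atom environment:
  7 × C (aromatic): no H
  5 × C (aromatic): 1 H each → 5
  2 × C: 2 H each → 4
  2 × N: 2 H each → 4
  1 × C: 3 H
  1 × C: 1 H
  1 × C: no H
  1 × F: no H
  1 × N: 1 H
  1 × O: 1 H
  1 × O: no H
  1 × S: 1 H
  Total hydrogens = 20.
Molecular formula: C17H20FN3O2S

C17H20FN3O2S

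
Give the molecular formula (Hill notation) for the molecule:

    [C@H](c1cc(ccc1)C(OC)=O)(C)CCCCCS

Heavy atoms from the SMILES: 15 C, 2 O, 1 S.
Implicit hydrogens by atom environment:
  5 × C: 2 H each → 10
  4 × C (aromatic): 1 H each → 4
  2 × C: 3 H each → 6
  2 × C (aromatic): no H
  2 × O: no H
  1 × C: 1 H
  1 × C: no H
  1 × S: 1 H
  Total hydrogens = 22.
Molecular formula: C15H22O2S

C15H22O2S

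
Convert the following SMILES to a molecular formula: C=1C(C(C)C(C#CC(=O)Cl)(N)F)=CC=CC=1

Heavy atoms from the SMILES: 12 C, 1 Cl, 1 F, 1 N, 1 O.
Implicit hydrogens by atom environment:
  5 × C (aromatic): 1 H each → 5
  4 × C: no H
  1 × C: 3 H
  1 × C: 1 H
  1 × C (aromatic): no H
  1 × Cl: no H
  1 × F: no H
  1 × N: 2 H
  1 × O: no H
  Total hydrogens = 11.
Molecular formula: C12H11ClFNO

C12H11ClFNO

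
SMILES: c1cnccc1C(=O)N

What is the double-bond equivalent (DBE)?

5

Molecular formula from the SMILES: C6H6N2O.
DoU = (2C + 2 + N − H − X)/2 = (2·6 + 2 + 2 − 6 − 0)/2 = 10/2 = 5.
(Structurally: 1 ring(s) + 4 π bond(s) = 5.)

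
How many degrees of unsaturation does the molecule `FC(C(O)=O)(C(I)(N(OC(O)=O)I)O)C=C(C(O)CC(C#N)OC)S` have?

Molecular formula from the SMILES: C11H13FI2N2O8S.
DoU = (2C + 2 + N − H − X)/2 = (2·11 + 2 + 2 − 13 − 3)/2 = 10/2 = 5.
(Structurally: 0 ring(s) + 5 π bond(s) = 5.)

5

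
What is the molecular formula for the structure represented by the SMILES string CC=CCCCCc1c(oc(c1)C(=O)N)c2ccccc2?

Heavy atoms from the SMILES: 18 C, 1 N, 2 O.
Implicit hydrogens by atom environment:
  6 × C (aromatic): 1 H each → 6
  4 × C: 2 H each → 8
  4 × C (aromatic): no H
  2 × C: 1 H each → 2
  1 × C: 3 H
  1 × C: no H
  1 × N: 2 H
  1 × O (aromatic): no H
  1 × O: no H
  Total hydrogens = 21.
Molecular formula: C18H21NO2

C18H21NO2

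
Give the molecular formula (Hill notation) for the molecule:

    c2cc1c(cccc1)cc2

C10H8

Heavy atoms from the SMILES: 10 C.
Implicit hydrogens by atom environment:
  8 × C (aromatic): 1 H each → 8
  2 × C (aromatic): no H
  Total hydrogens = 8.
Molecular formula: C10H8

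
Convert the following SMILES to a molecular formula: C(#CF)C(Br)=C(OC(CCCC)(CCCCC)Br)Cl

Heavy atoms from the SMILES: 2 Br, 14 C, 1 Cl, 1 F, 1 O.
Implicit hydrogens by atom environment:
  7 × C: 2 H each → 14
  5 × C: no H
  2 × Br: no H
  2 × C: 3 H each → 6
  1 × Cl: no H
  1 × F: no H
  1 × O: no H
  Total hydrogens = 20.
Molecular formula: C14H20Br2ClFO

C14H20Br2ClFO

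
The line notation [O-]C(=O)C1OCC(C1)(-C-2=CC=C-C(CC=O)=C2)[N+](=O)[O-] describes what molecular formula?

C13H12NO6-

Heavy atoms from the SMILES: 13 C, 1 N, 6 O.
Implicit hydrogens by atom environment:
  4 × C (aromatic): 1 H each → 4
  4 × O: no H
  3 × C: 2 H each → 6
  2 × C: 1 H each → 2
  2 × C: no H
  2 × C (aromatic): no H
  2 × O (charge -1): no H
  1 × N (charge +1): no H
  Total hydrogens = 12.
Net charge -1.
Molecular formula: C13H12NO6-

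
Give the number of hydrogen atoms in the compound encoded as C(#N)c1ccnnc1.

Hydrogens are implicit in SMILES; fill each atom to its normal valence:
  3 × C (aromatic): 1 H each → 3
  2 × N (aromatic): no H
  1 × C (aromatic): no H
  1 × C: no H
  1 × N: no H
  Total hydrogens = 3.

3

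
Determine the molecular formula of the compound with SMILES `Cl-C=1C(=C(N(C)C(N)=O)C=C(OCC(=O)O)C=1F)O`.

Heavy atoms from the SMILES: 10 C, 1 Cl, 1 F, 2 N, 5 O.
Implicit hydrogens by atom environment:
  5 × C (aromatic): no H
  3 × O: no H
  2 × C: no H
  2 × O: 1 H each → 2
  1 × C: 3 H
  1 × C: 2 H
  1 × C (aromatic): 1 H
  1 × Cl: no H
  1 × F: no H
  1 × N: 2 H
  1 × N: no H
  Total hydrogens = 10.
Molecular formula: C10H10ClFN2O5

C10H10ClFN2O5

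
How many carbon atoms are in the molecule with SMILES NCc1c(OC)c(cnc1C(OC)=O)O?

9

The symbol for carbon appears 9 times in the SMILES. Lowercase c denotes aromatic carbon and counts toward C.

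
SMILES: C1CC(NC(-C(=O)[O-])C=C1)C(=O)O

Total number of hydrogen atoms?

Hydrogens are implicit in SMILES; fill each atom to its normal valence:
  4 × C: 1 H each → 4
  2 × C: 2 H each → 4
  2 × C: no H
  2 × O: no H
  1 × N: 1 H
  1 × O: 1 H
  1 × O (charge -1): no H
  Total hydrogens = 10.

10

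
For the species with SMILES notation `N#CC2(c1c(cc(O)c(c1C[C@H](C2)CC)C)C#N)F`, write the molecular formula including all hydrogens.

Heavy atoms from the SMILES: 15 C, 1 F, 2 N, 1 O.
Implicit hydrogens by atom environment:
  5 × C (aromatic): no H
  3 × C: 2 H each → 6
  3 × C: no H
  2 × C: 3 H each → 6
  2 × N: no H
  1 × C (aromatic): 1 H
  1 × C: 1 H
  1 × F: no H
  1 × O: 1 H
  Total hydrogens = 15.
Molecular formula: C15H15FN2O

C15H15FN2O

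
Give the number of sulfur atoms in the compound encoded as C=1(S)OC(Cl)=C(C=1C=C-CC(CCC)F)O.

1

The symbol for sulfur appears 1 time in the SMILES.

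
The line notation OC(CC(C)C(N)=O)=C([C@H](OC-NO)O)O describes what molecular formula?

C8H16N2O6

Heavy atoms from the SMILES: 8 C, 2 N, 6 O.
Implicit hydrogens by atom environment:
  4 × O: 1 H each → 4
  3 × C: no H
  2 × C: 2 H each → 4
  2 × C: 1 H each → 2
  2 × O: no H
  1 × C: 3 H
  1 × N: 2 H
  1 × N: 1 H
  Total hydrogens = 16.
Molecular formula: C8H16N2O6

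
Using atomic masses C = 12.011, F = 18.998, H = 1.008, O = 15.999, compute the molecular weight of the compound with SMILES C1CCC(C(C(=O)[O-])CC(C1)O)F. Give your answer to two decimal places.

189.21

Molecular formula: C9H14FO3-.
M = 9×12.011 + 1×18.998 + 14×1.008 + 3×15.999 = 189.21 g/mol.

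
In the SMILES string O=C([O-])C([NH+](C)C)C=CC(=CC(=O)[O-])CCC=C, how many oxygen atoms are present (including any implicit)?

The symbol for oxygen appears 4 times in the SMILES.

4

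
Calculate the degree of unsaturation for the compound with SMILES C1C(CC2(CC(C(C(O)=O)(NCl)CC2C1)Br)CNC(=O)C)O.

4

Molecular formula from the SMILES: C14H22BrClN2O4.
DoU = (2C + 2 + N − H − X)/2 = (2·14 + 2 + 2 − 22 − 2)/2 = 8/2 = 4.
(Structurally: 2 ring(s) + 2 π bond(s) = 4.)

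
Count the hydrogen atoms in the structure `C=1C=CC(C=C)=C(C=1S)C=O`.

Hydrogens are implicit in SMILES; fill each atom to its normal valence:
  3 × C (aromatic): 1 H each → 3
  3 × C (aromatic): no H
  2 × C: 1 H each → 2
  1 × C: 2 H
  1 × O: no H
  1 × S: 1 H
  Total hydrogens = 8.

8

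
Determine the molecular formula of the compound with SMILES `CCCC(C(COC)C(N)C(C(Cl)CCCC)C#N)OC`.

Heavy atoms from the SMILES: 16 C, 1 Cl, 2 N, 2 O.
Implicit hydrogens by atom environment:
  6 × C: 2 H each → 12
  5 × C: 1 H each → 5
  4 × C: 3 H each → 12
  2 × O: no H
  1 × C: no H
  1 × Cl: no H
  1 × N: 2 H
  1 × N: no H
  Total hydrogens = 31.
Molecular formula: C16H31ClN2O2

C16H31ClN2O2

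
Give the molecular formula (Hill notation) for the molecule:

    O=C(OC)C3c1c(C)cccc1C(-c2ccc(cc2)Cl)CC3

C19H19ClO2

Heavy atoms from the SMILES: 19 C, 1 Cl, 2 O.
Implicit hydrogens by atom environment:
  7 × C (aromatic): 1 H each → 7
  5 × C (aromatic): no H
  2 × C: 3 H each → 6
  2 × C: 2 H each → 4
  2 × C: 1 H each → 2
  2 × O: no H
  1 × C: no H
  1 × Cl: no H
  Total hydrogens = 19.
Molecular formula: C19H19ClO2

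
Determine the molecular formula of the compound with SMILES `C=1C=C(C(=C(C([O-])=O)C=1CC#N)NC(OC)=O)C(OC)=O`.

Heavy atoms from the SMILES: 13 C, 2 N, 6 O.
Implicit hydrogens by atom environment:
  5 × O: no H
  4 × C (aromatic): no H
  4 × C: no H
  2 × C: 3 H each → 6
  2 × C (aromatic): 1 H each → 2
  1 × C: 2 H
  1 × N: 1 H
  1 × N: no H
  1 × O (charge -1): no H
  Total hydrogens = 11.
Net charge -1.
Molecular formula: C13H11N2O6-

C13H11N2O6-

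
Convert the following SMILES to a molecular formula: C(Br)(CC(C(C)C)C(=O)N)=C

C8H14BrNO

Heavy atoms from the SMILES: 1 Br, 8 C, 1 N, 1 O.
Implicit hydrogens by atom environment:
  2 × C: 3 H each → 6
  2 × C: 2 H each → 4
  2 × C: 1 H each → 2
  2 × C: no H
  1 × Br: no H
  1 × N: 2 H
  1 × O: no H
  Total hydrogens = 14.
Molecular formula: C8H14BrNO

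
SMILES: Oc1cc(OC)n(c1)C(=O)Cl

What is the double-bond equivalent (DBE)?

4

Molecular formula from the SMILES: C6H6ClNO3.
DoU = (2C + 2 + N − H − X)/2 = (2·6 + 2 + 1 − 6 − 1)/2 = 8/2 = 4.
(Structurally: 1 ring(s) + 3 π bond(s) = 4.)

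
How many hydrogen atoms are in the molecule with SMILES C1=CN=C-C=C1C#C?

5

Hydrogens are implicit in SMILES; fill each atom to its normal valence:
  4 × C (aromatic): 1 H each → 4
  1 × C: 1 H
  1 × C (aromatic): no H
  1 × C: no H
  1 × N (aromatic): no H
  Total hydrogens = 5.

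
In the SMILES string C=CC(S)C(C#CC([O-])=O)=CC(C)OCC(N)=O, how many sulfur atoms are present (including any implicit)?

The symbol for sulfur appears 1 time in the SMILES.

1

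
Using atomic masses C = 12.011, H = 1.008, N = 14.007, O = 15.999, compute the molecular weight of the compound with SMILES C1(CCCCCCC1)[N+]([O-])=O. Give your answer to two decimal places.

Molecular formula: C8H15NO2.
M = 8×12.011 + 15×1.008 + 1×14.007 + 2×15.999 = 157.21 g/mol.

157.21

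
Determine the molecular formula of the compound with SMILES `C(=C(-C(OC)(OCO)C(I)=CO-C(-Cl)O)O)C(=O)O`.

Heavy atoms from the SMILES: 9 C, 1 Cl, 1 I, 8 O.
Implicit hydrogens by atom environment:
  4 × C: no H
  4 × O: 1 H each → 4
  4 × O: no H
  3 × C: 1 H each → 3
  1 × C: 3 H
  1 × C: 2 H
  1 × Cl: no H
  1 × I: no H
  Total hydrogens = 12.
Molecular formula: C9H12ClIO8

C9H12ClIO8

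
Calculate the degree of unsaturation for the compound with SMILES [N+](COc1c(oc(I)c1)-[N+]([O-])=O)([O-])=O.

Molecular formula from the SMILES: C5H3IN2O6.
DoU = (2C + 2 + N − H − X)/2 = (2·5 + 2 + 2 − 3 − 1)/2 = 10/2 = 5.
(Structurally: 1 ring(s) + 4 π bond(s) = 5.)

5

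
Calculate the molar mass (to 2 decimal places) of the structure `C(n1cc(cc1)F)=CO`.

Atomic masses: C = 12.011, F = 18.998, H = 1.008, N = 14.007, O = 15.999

Molecular formula: C6H6FNO.
M = 6×12.011 + 1×18.998 + 6×1.008 + 1×14.007 + 1×15.999 = 127.12 g/mol.

127.12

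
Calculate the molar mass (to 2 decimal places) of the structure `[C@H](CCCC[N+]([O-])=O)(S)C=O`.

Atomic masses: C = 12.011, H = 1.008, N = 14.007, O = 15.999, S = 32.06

Molecular formula: C6H11NO3S.
M = 6×12.011 + 11×1.008 + 1×14.007 + 3×15.999 + 1×32.06 = 177.22 g/mol.

177.22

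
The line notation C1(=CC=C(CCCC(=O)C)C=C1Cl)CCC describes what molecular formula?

Heavy atoms from the SMILES: 14 C, 1 Cl, 1 O.
Implicit hydrogens by atom environment:
  5 × C: 2 H each → 10
  3 × C (aromatic): 1 H each → 3
  3 × C (aromatic): no H
  2 × C: 3 H each → 6
  1 × C: no H
  1 × Cl: no H
  1 × O: no H
  Total hydrogens = 19.
Molecular formula: C14H19ClO

C14H19ClO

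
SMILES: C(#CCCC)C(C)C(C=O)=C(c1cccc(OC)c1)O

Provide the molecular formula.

C17H20O3

Heavy atoms from the SMILES: 17 C, 3 O.
Implicit hydrogens by atom environment:
  4 × C (aromatic): 1 H each → 4
  4 × C: no H
  3 × C: 3 H each → 9
  2 × C: 2 H each → 4
  2 × C: 1 H each → 2
  2 × C (aromatic): no H
  2 × O: no H
  1 × O: 1 H
  Total hydrogens = 20.
Molecular formula: C17H20O3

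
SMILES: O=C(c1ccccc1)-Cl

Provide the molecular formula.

Heavy atoms from the SMILES: 7 C, 1 Cl, 1 O.
Implicit hydrogens by atom environment:
  5 × C (aromatic): 1 H each → 5
  1 × C (aromatic): no H
  1 × C: no H
  1 × Cl: no H
  1 × O: no H
  Total hydrogens = 5.
Molecular formula: C7H5ClO

C7H5ClO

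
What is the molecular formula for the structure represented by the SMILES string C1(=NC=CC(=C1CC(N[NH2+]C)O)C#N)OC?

C10H15N4O2+

Heavy atoms from the SMILES: 10 C, 4 N, 2 O.
Implicit hydrogens by atom environment:
  3 × C (aromatic): no H
  2 × C: 3 H each → 6
  2 × C (aromatic): 1 H each → 2
  1 × C: 2 H
  1 × C: 1 H
  1 × C: no H
  1 × N (charge +1): 2 H
  1 × N: 1 H
  1 × N (aromatic): no H
  1 × N: no H
  1 × O: 1 H
  1 × O: no H
  Total hydrogens = 15.
Net charge +1.
Molecular formula: C10H15N4O2+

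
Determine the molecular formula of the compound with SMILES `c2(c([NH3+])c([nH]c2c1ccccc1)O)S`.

Heavy atoms from the SMILES: 10 C, 2 N, 1 O, 1 S.
Implicit hydrogens by atom environment:
  5 × C (aromatic): 1 H each → 5
  5 × C (aromatic): no H
  1 × N (charge +1): 3 H
  1 × N (aromatic): 1 H
  1 × O: 1 H
  1 × S: 1 H
  Total hydrogens = 11.
Net charge +1.
Molecular formula: C10H11N2OS+

C10H11N2OS+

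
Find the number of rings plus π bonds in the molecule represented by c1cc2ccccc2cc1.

Molecular formula from the SMILES: C10H8.
DoU = (2C + 2 + N − H − X)/2 = (2·10 + 2 + 0 − 8 − 0)/2 = 14/2 = 7.
(Structurally: 2 ring(s) + 5 π bond(s) = 7.)

7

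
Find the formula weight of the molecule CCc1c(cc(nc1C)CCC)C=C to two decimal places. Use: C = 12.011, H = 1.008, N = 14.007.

189.30

Molecular formula: C13H19N.
M = 13×12.011 + 19×1.008 + 1×14.007 = 189.30 g/mol.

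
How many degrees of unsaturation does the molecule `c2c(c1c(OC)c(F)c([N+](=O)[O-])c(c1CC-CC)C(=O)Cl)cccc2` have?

10

Molecular formula from the SMILES: C18H17ClFNO4.
DoU = (2C + 2 + N − H − X)/2 = (2·18 + 2 + 1 − 17 − 2)/2 = 20/2 = 10.
(Structurally: 2 ring(s) + 8 π bond(s) = 10.)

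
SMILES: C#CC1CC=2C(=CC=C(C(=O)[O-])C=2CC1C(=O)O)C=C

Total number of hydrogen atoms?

Hydrogens are implicit in SMILES; fill each atom to its normal valence:
  4 × C: 1 H each → 4
  4 × C (aromatic): no H
  3 × C: 2 H each → 6
  3 × C: no H
  2 × C (aromatic): 1 H each → 2
  2 × O: no H
  1 × O: 1 H
  1 × O (charge -1): no H
  Total hydrogens = 13.

13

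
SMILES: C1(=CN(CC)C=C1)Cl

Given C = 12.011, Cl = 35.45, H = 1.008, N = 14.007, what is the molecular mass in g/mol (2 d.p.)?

129.59

Molecular formula: C6H8ClN.
M = 6×12.011 + 1×35.45 + 8×1.008 + 1×14.007 = 129.59 g/mol.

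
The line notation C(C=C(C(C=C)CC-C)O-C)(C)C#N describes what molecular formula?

Heavy atoms from the SMILES: 12 C, 1 N, 1 O.
Implicit hydrogens by atom environment:
  4 × C: 1 H each → 4
  3 × C: 3 H each → 9
  3 × C: 2 H each → 6
  2 × C: no H
  1 × N: no H
  1 × O: no H
  Total hydrogens = 19.
Molecular formula: C12H19NO

C12H19NO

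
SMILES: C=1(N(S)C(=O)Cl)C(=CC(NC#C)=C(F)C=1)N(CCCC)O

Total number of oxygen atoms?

2

The symbol for oxygen appears 2 times in the SMILES.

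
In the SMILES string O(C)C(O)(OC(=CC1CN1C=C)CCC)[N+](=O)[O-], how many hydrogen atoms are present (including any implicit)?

18

Hydrogens are implicit in SMILES; fill each atom to its normal valence:
  4 × C: 2 H each → 8
  3 × C: 1 H each → 3
  3 × O: no H
  2 × C: 3 H each → 6
  2 × C: no H
  1 × N: no H
  1 × N (charge +1): no H
  1 × O: 1 H
  1 × O (charge -1): no H
  Total hydrogens = 18.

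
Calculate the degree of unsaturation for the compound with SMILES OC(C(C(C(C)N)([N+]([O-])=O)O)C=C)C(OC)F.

Molecular formula from the SMILES: C9H17FN2O5.
DoU = (2C + 2 + N − H − X)/2 = (2·9 + 2 + 2 − 17 − 1)/2 = 4/2 = 2.
(Structurally: 0 ring(s) + 2 π bond(s) = 2.)

2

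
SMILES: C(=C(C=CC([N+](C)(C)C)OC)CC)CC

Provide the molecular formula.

C13H26NO+

Heavy atoms from the SMILES: 13 C, 1 N, 1 O.
Implicit hydrogens by atom environment:
  6 × C: 3 H each → 18
  4 × C: 1 H each → 4
  2 × C: 2 H each → 4
  1 × C: no H
  1 × N (charge +1): no H
  1 × O: no H
  Total hydrogens = 26.
Net charge +1.
Molecular formula: C13H26NO+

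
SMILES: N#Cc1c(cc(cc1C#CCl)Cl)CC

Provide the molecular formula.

Heavy atoms from the SMILES: 11 C, 2 Cl, 1 N.
Implicit hydrogens by atom environment:
  4 × C (aromatic): no H
  3 × C: no H
  2 × C (aromatic): 1 H each → 2
  2 × Cl: no H
  1 × C: 3 H
  1 × C: 2 H
  1 × N: no H
  Total hydrogens = 7.
Molecular formula: C11H7Cl2N

C11H7Cl2N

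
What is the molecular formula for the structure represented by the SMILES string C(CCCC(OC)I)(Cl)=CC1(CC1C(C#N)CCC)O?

C15H23ClINO2

Heavy atoms from the SMILES: 15 C, 1 Cl, 1 I, 1 N, 2 O.
Implicit hydrogens by atom environment:
  6 × C: 2 H each → 12
  4 × C: 1 H each → 4
  3 × C: no H
  2 × C: 3 H each → 6
  1 × Cl: no H
  1 × I: no H
  1 × N: no H
  1 × O: 1 H
  1 × O: no H
  Total hydrogens = 23.
Molecular formula: C15H23ClINO2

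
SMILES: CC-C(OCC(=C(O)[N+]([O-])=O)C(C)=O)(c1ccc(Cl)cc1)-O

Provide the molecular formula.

Heavy atoms from the SMILES: 14 C, 1 Cl, 1 N, 6 O.
Implicit hydrogens by atom environment:
  4 × C (aromatic): 1 H each → 4
  4 × C: no H
  3 × O: no H
  2 × C: 3 H each → 6
  2 × C: 2 H each → 4
  2 × C (aromatic): no H
  2 × O: 1 H each → 2
  1 × Cl: no H
  1 × N (charge +1): no H
  1 × O (charge -1): no H
  Total hydrogens = 16.
Molecular formula: C14H16ClNO6

C14H16ClNO6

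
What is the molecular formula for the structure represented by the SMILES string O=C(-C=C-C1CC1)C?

C7H10O

Heavy atoms from the SMILES: 7 C, 1 O.
Implicit hydrogens by atom environment:
  3 × C: 1 H each → 3
  2 × C: 2 H each → 4
  1 × C: 3 H
  1 × C: no H
  1 × O: no H
  Total hydrogens = 10.
Molecular formula: C7H10O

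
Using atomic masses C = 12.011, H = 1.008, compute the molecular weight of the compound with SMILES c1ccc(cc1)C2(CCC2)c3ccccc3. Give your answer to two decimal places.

Molecular formula: C16H16.
M = 16×12.011 + 16×1.008 = 208.30 g/mol.

208.30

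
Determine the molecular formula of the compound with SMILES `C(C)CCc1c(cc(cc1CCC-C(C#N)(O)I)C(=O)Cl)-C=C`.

Heavy atoms from the SMILES: 18 C, 1 Cl, 1 I, 1 N, 2 O.
Implicit hydrogens by atom environment:
  7 × C: 2 H each → 14
  4 × C (aromatic): no H
  3 × C: no H
  2 × C (aromatic): 1 H each → 2
  1 × C: 3 H
  1 × C: 1 H
  1 × Cl: no H
  1 × I: no H
  1 × N: no H
  1 × O: 1 H
  1 × O: no H
  Total hydrogens = 21.
Molecular formula: C18H21ClINO2

C18H21ClINO2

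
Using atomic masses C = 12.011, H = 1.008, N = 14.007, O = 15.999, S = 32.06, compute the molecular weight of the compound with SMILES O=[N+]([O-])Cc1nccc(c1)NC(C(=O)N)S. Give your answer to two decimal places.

242.25

Molecular formula: C8H10N4O3S.
M = 8×12.011 + 10×1.008 + 4×14.007 + 3×15.999 + 1×32.06 = 242.25 g/mol.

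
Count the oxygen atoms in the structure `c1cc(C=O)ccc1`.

The symbol for oxygen appears 1 time in the SMILES.

1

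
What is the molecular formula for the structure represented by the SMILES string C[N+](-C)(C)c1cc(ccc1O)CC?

C11H18NO+

Heavy atoms from the SMILES: 11 C, 1 N, 1 O.
Implicit hydrogens by atom environment:
  4 × C: 3 H each → 12
  3 × C (aromatic): 1 H each → 3
  3 × C (aromatic): no H
  1 × C: 2 H
  1 × N (charge +1): no H
  1 × O: 1 H
  Total hydrogens = 18.
Net charge +1.
Molecular formula: C11H18NO+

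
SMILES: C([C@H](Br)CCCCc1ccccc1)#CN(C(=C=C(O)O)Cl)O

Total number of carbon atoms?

The symbol for carbon appears 16 times in the SMILES. Lowercase c denotes aromatic carbon and counts toward C.

16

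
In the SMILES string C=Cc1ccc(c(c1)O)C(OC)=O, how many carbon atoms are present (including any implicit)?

10

The symbol for carbon appears 10 times in the SMILES. Lowercase c denotes aromatic carbon and counts toward C.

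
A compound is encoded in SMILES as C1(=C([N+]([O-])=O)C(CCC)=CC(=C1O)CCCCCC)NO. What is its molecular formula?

C15H24N2O4

Heavy atoms from the SMILES: 15 C, 2 N, 4 O.
Implicit hydrogens by atom environment:
  7 × C: 2 H each → 14
  5 × C (aromatic): no H
  2 × C: 3 H each → 6
  2 × O: 1 H each → 2
  1 × C (aromatic): 1 H
  1 × N: 1 H
  1 × N (charge +1): no H
  1 × O: no H
  1 × O (charge -1): no H
  Total hydrogens = 24.
Molecular formula: C15H24N2O4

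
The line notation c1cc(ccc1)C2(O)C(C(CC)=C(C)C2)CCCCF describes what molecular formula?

Heavy atoms from the SMILES: 18 C, 1 F, 1 O.
Implicit hydrogens by atom environment:
  6 × C: 2 H each → 12
  5 × C (aromatic): 1 H each → 5
  3 × C: no H
  2 × C: 3 H each → 6
  1 × C: 1 H
  1 × C (aromatic): no H
  1 × F: no H
  1 × O: 1 H
  Total hydrogens = 25.
Molecular formula: C18H25FO

C18H25FO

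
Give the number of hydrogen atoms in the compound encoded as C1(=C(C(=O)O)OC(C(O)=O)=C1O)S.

4

Hydrogens are implicit in SMILES; fill each atom to its normal valence:
  4 × C (aromatic): no H
  3 × O: 1 H each → 3
  2 × C: no H
  2 × O: no H
  1 × O (aromatic): no H
  1 × S: 1 H
  Total hydrogens = 4.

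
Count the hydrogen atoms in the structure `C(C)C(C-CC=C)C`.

16

Hydrogens are implicit in SMILES; fill each atom to its normal valence:
  4 × C: 2 H each → 8
  2 × C: 3 H each → 6
  2 × C: 1 H each → 2
  Total hydrogens = 16.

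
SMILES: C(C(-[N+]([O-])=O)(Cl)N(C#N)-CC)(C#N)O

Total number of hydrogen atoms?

Hydrogens are implicit in SMILES; fill each atom to its normal valence:
  3 × C: no H
  3 × N: no H
  1 × C: 3 H
  1 × C: 2 H
  1 × C: 1 H
  1 × Cl: no H
  1 × N (charge +1): no H
  1 × O: 1 H
  1 × O: no H
  1 × O (charge -1): no H
  Total hydrogens = 7.

7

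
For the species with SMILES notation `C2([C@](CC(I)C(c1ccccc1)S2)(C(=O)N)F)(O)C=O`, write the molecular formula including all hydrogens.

Heavy atoms from the SMILES: 13 C, 1 F, 1 I, 1 N, 3 O, 1 S.
Implicit hydrogens by atom environment:
  5 × C (aromatic): 1 H each → 5
  3 × C: 1 H each → 3
  3 × C: no H
  2 × O: no H
  1 × C: 2 H
  1 × C (aromatic): no H
  1 × F: no H
  1 × I: no H
  1 × N: 2 H
  1 × O: 1 H
  1 × S: no H
  Total hydrogens = 13.
Molecular formula: C13H13FINO3S

C13H13FINO3S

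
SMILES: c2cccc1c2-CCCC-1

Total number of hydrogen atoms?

Hydrogens are implicit in SMILES; fill each atom to its normal valence:
  4 × C: 2 H each → 8
  4 × C (aromatic): 1 H each → 4
  2 × C (aromatic): no H
  Total hydrogens = 12.

12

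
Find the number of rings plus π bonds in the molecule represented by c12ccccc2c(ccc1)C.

7

Molecular formula from the SMILES: C11H10.
DoU = (2C + 2 + N − H − X)/2 = (2·11 + 2 + 0 − 10 − 0)/2 = 14/2 = 7.
(Structurally: 2 ring(s) + 5 π bond(s) = 7.)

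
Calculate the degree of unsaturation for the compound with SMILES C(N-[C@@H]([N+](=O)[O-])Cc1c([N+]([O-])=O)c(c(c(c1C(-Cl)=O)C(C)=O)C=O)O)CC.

9

Molecular formula from the SMILES: C15H16ClN3O8.
DoU = (2C + 2 + N − H − X)/2 = (2·15 + 2 + 3 − 16 − 1)/2 = 18/2 = 9.
(Structurally: 1 ring(s) + 8 π bond(s) = 9.)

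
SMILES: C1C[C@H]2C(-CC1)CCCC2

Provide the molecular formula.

Heavy atoms from the SMILES: 10 C.
Implicit hydrogens by atom environment:
  8 × C: 2 H each → 16
  2 × C: 1 H each → 2
  Total hydrogens = 18.
Molecular formula: C10H18

C10H18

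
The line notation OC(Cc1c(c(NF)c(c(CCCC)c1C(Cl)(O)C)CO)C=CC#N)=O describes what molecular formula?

C18H22ClFN2O4

Heavy atoms from the SMILES: 18 C, 1 Cl, 1 F, 2 N, 4 O.
Implicit hydrogens by atom environment:
  6 × C (aromatic): no H
  5 × C: 2 H each → 10
  3 × C: no H
  3 × O: 1 H each → 3
  2 × C: 3 H each → 6
  2 × C: 1 H each → 2
  1 × Cl: no H
  1 × F: no H
  1 × N: 1 H
  1 × N: no H
  1 × O: no H
  Total hydrogens = 22.
Molecular formula: C18H22ClFN2O4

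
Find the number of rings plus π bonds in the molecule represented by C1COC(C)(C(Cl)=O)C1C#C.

Molecular formula from the SMILES: C8H9ClO2.
DoU = (2C + 2 + N − H − X)/2 = (2·8 + 2 + 0 − 9 − 1)/2 = 8/2 = 4.
(Structurally: 1 ring(s) + 3 π bond(s) = 4.)

4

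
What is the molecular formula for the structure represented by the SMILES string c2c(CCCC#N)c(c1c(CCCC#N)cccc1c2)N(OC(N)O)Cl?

Heavy atoms from the SMILES: 19 C, 1 Cl, 4 N, 2 O.
Implicit hydrogens by atom environment:
  6 × C: 2 H each → 12
  5 × C (aromatic): 1 H each → 5
  5 × C (aromatic): no H
  3 × N: no H
  2 × C: no H
  1 × C: 1 H
  1 × Cl: no H
  1 × N: 2 H
  1 × O: 1 H
  1 × O: no H
  Total hydrogens = 21.
Molecular formula: C19H21ClN4O2

C19H21ClN4O2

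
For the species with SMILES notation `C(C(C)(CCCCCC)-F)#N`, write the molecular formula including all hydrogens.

Heavy atoms from the SMILES: 9 C, 1 F, 1 N.
Implicit hydrogens by atom environment:
  5 × C: 2 H each → 10
  2 × C: 3 H each → 6
  2 × C: no H
  1 × F: no H
  1 × N: no H
  Total hydrogens = 16.
Molecular formula: C9H16FN

C9H16FN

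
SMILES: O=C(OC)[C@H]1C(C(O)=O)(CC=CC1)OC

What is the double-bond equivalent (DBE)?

4

Molecular formula from the SMILES: C10H14O5.
DoU = (2C + 2 + N − H − X)/2 = (2·10 + 2 + 0 − 14 − 0)/2 = 8/2 = 4.
(Structurally: 1 ring(s) + 3 π bond(s) = 4.)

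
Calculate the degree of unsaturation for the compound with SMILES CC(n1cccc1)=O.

Molecular formula from the SMILES: C6H7NO.
DoU = (2C + 2 + N − H − X)/2 = (2·6 + 2 + 1 − 7 − 0)/2 = 8/2 = 4.
(Structurally: 1 ring(s) + 3 π bond(s) = 4.)

4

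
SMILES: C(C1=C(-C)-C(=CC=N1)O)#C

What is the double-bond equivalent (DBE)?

Molecular formula from the SMILES: C8H7NO.
DoU = (2C + 2 + N − H − X)/2 = (2·8 + 2 + 1 − 7 − 0)/2 = 12/2 = 6.
(Structurally: 1 ring(s) + 5 π bond(s) = 6.)

6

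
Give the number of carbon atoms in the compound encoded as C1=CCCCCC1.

The symbol for carbon appears 7 times in the SMILES.

7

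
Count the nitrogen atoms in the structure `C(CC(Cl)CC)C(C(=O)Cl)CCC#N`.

1

The symbol for nitrogen appears 1 time in the SMILES.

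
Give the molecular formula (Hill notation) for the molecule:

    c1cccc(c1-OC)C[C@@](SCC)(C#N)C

C13H17NOS

Heavy atoms from the SMILES: 13 C, 1 N, 1 O, 1 S.
Implicit hydrogens by atom environment:
  4 × C (aromatic): 1 H each → 4
  3 × C: 3 H each → 9
  2 × C: 2 H each → 4
  2 × C: no H
  2 × C (aromatic): no H
  1 × N: no H
  1 × O: no H
  1 × S: no H
  Total hydrogens = 17.
Molecular formula: C13H17NOS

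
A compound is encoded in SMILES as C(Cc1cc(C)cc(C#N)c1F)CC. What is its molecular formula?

Heavy atoms from the SMILES: 12 C, 1 F, 1 N.
Implicit hydrogens by atom environment:
  4 × C (aromatic): no H
  3 × C: 2 H each → 6
  2 × C: 3 H each → 6
  2 × C (aromatic): 1 H each → 2
  1 × C: no H
  1 × F: no H
  1 × N: no H
  Total hydrogens = 14.
Molecular formula: C12H14FN

C12H14FN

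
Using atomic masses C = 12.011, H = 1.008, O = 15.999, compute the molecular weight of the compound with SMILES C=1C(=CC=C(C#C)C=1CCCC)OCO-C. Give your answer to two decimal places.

Molecular formula: C14H18O2.
M = 14×12.011 + 18×1.008 + 2×15.999 = 218.30 g/mol.

218.30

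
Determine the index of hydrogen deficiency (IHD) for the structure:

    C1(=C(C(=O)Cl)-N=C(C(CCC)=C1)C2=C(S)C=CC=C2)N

9

Molecular formula from the SMILES: C15H15ClN2OS.
DoU = (2C + 2 + N − H − X)/2 = (2·15 + 2 + 2 − 15 − 1)/2 = 18/2 = 9.
(Structurally: 2 ring(s) + 7 π bond(s) = 9.)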